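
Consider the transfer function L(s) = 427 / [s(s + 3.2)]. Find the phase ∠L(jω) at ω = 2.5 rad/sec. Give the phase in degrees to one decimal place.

-128.0°

∠(j2.5 + 3.2) = arctan(2.5/3.2) = 38.00°
∠(j2.5) = 90.00°
∠L(j2.5) = − (38.00° + 90.00°) = -128.00°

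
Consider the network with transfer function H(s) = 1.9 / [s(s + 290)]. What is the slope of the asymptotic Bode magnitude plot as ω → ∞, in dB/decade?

With 0 zeros and 2 poles, the high-frequency asymptotic slope is 20 × (0 − 2) = -40 dB/decade.

-40 dB/decade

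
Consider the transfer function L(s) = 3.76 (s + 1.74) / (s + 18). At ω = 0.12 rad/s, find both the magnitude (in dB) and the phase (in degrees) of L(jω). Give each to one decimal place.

|j0.12 + 1.74| = √(0.12² + 1.74²) = 1.744
|j0.12 + 18| = √(0.12² + 18²) = 18
|L(j0.12)| = 3.76 × 1.744 / 18 = 0.36432
20 log₁₀(0.36432) = -8.77 dB
∠(j0.12 + 1.74) = arctan(0.12/1.74) = 3.95°
∠(j0.12 + 18) = arctan(0.12/18) = 0.38°
∠L(j0.12) = 3.95° − 0.38° = 3.56°

|L| = -8.8 dB, ∠L = 3.6 deg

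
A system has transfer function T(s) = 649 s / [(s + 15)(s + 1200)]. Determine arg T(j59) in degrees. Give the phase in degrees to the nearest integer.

∠(j59) = 90.00°
∠(j59 + 15) = arctan(59/15) = 75.74°
∠(j59 + 1200) = arctan(59/1200) = 2.81°
∠T(j59) = 90.00° − (75.74° + 2.81°) = 11.45°

11°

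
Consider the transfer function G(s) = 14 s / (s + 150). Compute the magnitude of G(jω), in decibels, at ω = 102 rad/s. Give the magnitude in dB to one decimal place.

17.9 dB

|j102| = 102
|j102 + 150| = √(102² + 150²) = 181.4
|G(j102)| = 14 × 102 / 181.4 = 7.8723
20 log₁₀(7.8723) = 17.92 dB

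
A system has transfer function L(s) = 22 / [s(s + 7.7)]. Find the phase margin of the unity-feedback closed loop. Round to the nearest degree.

Gain crossover: |L(jω)| = 1 at ω ≈ 2.7 rad/sec.
∠L(j2.7) = −90° − arctan(2.7/7.7) ≈ -109.30°
PM = 180° + (-109.30°) = 70.70°

71°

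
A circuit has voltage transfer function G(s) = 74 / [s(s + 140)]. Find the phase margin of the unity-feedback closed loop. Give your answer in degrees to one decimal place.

Gain crossover: |G(jω)| = 1 at ω ≈ 0.529 rad/sec.
∠G(j0.529) = −90° − arctan(0.529/140) ≈ -90.22°
PM = 180° + (-90.22°) = 89.78°

89.8 deg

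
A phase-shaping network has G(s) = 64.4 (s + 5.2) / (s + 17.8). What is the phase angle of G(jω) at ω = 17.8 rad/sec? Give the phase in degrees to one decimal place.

28.7 deg

∠(j17.8 + 5.2) = arctan(17.8/5.2) = 73.72°
∠(j17.8 + 17.8) = arctan(17.8/17.8) = 45.00°
∠G(j17.8) = 73.72° − 45.00° = 28.72°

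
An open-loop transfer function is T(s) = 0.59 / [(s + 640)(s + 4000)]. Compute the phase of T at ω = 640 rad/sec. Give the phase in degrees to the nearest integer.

∠(j640 + 640) = arctan(640/640) = 45.00°
∠(j640 + 4000) = arctan(640/4000) = 9.09°
∠T(j640) = − (45.00° + 9.09°) = -54.09°

-54°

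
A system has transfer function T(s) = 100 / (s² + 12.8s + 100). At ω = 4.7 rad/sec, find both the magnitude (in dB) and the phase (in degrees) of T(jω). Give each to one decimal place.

|(j4.7)² + 12.8(j4.7) + 100| = |77.91 + j60.16| = 98.43
|T(j4.7)| = 100 / 98.43 = 1.0159
20 log₁₀(1.0159) = 0.14 dB
∠[(j4.7)² + 12.8(j4.7) + 100] = ∠[77.91 + j60.16] = 37.67°
∠T(j4.7) = −37.67° = -37.67°

|T| = 0.1 dB, ∠T = -37.7°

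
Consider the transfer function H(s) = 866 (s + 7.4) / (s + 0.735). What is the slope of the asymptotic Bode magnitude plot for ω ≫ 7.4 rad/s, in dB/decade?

With 1 zero and 1 pole, the high-frequency asymptotic slope is 20 × (1 − 1) = 0 dB/decade.

0 dB/decade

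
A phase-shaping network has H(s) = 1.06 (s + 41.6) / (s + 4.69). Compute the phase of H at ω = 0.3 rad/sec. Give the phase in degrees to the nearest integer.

∠(j0.3 + 41.6) = arctan(0.3/41.6) = 0.41°
∠(j0.3 + 4.69) = arctan(0.3/4.69) = 3.66°
∠H(j0.3) = 0.41° − 3.66° = -3.25°

-3°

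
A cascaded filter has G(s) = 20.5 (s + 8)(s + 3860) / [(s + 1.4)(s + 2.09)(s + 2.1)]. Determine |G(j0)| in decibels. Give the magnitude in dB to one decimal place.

100.3 dB

G(0) = 20.5 × 8 × 3860 / (1.4 × 2.09 × 2.1) = 1.0302e+05
20 log₁₀(1.0302e+05) = 100.26 dB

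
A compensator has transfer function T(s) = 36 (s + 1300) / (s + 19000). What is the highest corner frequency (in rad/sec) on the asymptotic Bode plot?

Break frequencies occur at each pole and zero magnitude: 1300 rad/sec, 19000 rad/sec.
The highest is 19000 rad/sec.

19000 rad/sec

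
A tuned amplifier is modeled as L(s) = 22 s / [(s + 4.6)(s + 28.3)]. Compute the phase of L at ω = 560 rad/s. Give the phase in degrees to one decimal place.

-86.6°

∠(j560) = 90.00°
∠(j560 + 4.6) = arctan(560/4.6) = 89.53°
∠(j560 + 28.3) = arctan(560/28.3) = 87.11°
∠L(j560) = 90.00° − (89.53° + 87.11°) = -86.64°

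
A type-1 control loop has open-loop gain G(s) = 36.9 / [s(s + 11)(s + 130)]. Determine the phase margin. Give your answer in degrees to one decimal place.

Gain crossover: |G(jω)| = 1 at ω ≈ 0.0258 rad/s.
∠G(j0.0258) = −90° − arctan(0.0258/11) − arctan(0.0258/130) ≈ -90.15°
PM = 180° + (-90.15°) = 89.85°

89.9°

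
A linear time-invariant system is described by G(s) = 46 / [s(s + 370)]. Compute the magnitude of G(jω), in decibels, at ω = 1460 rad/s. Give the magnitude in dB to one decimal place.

-93.6 dB

|j1460 + 370| = √(1460² + 370²) = 1506
|j1460| = 1460
|G(j1460)| = 46 / (1506 × 1460) = 2.0919e-05
20 log₁₀(2.0919e-05) = -93.59 dB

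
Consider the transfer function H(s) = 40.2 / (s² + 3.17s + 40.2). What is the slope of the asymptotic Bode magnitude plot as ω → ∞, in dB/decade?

-40 dB/decade

With 0 zeros and 2 poles, the high-frequency asymptotic slope is 20 × (0 − 2) = -40 dB/decade.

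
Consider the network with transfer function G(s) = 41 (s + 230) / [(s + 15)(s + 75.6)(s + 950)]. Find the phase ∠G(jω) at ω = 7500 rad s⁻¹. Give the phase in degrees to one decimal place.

∠(j7500 + 230) = arctan(7500/230) = 88.24°
∠(j7500 + 15) = arctan(7500/15) = 89.89°
∠(j7500 + 75.6) = arctan(7500/75.6) = 89.42°
∠(j7500 + 950) = arctan(7500/950) = 82.78°
∠G(j7500) = 88.24° − (89.89° + 89.42° + 82.78°) = -173.85°

-173.8°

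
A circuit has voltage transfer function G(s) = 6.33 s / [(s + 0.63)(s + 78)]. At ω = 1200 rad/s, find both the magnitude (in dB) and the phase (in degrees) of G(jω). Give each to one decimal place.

|G| = -45.6 dB, ∠G = -86.3°

|j1200| = 1200
|j1200 + 0.63| = √(1200² + 0.63²) = 1200
|j1200 + 78| = √(1200² + 78²) = 1203
|G(j1200)| = 6.33 × 1200 / (1200 × 1203) = 0.0052639
20 log₁₀(0.0052639) = -45.57 dB
∠(j1200) = 90.00°
∠(j1200 + 0.63) = arctan(1200/0.63) = 89.97°
∠(j1200 + 78) = arctan(1200/78) = 86.28°
∠G(j1200) = 90.00° − (89.97° + 86.28°) = -86.25°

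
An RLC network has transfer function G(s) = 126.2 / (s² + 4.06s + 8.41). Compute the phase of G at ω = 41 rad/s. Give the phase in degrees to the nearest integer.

-174 deg

∠[(j41)² + 4.06(j41) + 8.41] = ∠[-1672.6 + j166.46] = 174.32°
∠G(j41) = −174.32° = -174.32°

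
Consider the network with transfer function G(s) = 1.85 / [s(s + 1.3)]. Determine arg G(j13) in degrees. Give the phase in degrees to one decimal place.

-174.3 deg

∠(j13 + 1.3) = arctan(13/1.3) = 84.29°
∠(j13) = 90.00°
∠G(j13) = − (84.29° + 90.00°) = -174.29°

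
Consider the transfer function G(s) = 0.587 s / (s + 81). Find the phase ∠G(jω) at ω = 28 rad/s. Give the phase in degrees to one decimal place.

∠(j28) = 90.00°
∠(j28 + 81) = arctan(28/81) = 19.07°
∠G(j28) = 90.00° − 19.07° = 70.93°

70.9°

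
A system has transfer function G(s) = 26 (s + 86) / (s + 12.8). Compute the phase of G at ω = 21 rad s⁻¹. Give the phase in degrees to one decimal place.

∠(j21 + 86) = arctan(21/86) = 13.72°
∠(j21 + 12.8) = arctan(21/12.8) = 58.64°
∠G(j21) = 13.72° − 58.64° = -44.91°

-44.9°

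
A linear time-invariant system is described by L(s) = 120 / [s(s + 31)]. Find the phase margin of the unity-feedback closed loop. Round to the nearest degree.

Gain crossover: |L(jω)| = 1 at ω ≈ 3.84 rad/s.
∠L(j3.84) = −90° − arctan(3.84/31) ≈ -97.06°
PM = 180° + (-97.06°) = 82.94°

83°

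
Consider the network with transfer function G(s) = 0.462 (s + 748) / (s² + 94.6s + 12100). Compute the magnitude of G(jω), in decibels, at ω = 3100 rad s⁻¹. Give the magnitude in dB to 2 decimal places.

|j3100 + 748| = √(3100² + 748²) = 3189
|(j3100)² + 94.6(j3100) + 12100| = |-9.5979e+06 + j2.9326e+05| = 9.602e+06
|G(j3100)| = 0.462 × 3189 / 9.602e+06 = 0.00015343
20 log₁₀(0.00015343) = -76.282 dB

-76.28 dB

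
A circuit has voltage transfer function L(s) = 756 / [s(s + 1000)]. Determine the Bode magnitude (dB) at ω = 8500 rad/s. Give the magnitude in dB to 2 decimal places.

|j8500 + 1000| = √(8500² + 1000²) = 8559
|j8500| = 8500
|L(j8500)| = 756 / (8559 × 8500) = 1.0392e-05
20 log₁₀(1.0392e-05) = -99.666 dB

-99.67 dB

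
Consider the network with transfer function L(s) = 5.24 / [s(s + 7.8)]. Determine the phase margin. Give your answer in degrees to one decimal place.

Gain crossover: |L(jω)| = 1 at ω ≈ 0.669 rad s⁻¹.
∠L(j0.669) = −90° − arctan(0.669/7.8) ≈ -94.90°
PM = 180° + (-94.90°) = 85.10°

85.1 deg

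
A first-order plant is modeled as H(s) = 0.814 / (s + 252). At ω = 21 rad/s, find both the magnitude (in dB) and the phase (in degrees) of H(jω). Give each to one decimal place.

|H| = -49.8 dB, ∠H = -4.8°

|j21 + 252| = √(21² + 252²) = 252.9
|H(j21)| = 0.814 / 252.9 = 0.003219
20 log₁₀(0.003219) = -49.85 dB
∠(j21 + 252) = arctan(21/252) = 4.76°
∠H(j21) = −4.76° = -4.76°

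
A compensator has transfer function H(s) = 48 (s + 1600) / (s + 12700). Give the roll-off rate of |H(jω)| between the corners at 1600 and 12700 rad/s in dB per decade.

In this band the factors already past their corner are: zero at 1600; net slope = 20 dB/decade.

20 dB/decade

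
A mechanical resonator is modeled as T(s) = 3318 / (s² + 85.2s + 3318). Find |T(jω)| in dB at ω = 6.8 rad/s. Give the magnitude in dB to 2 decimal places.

-0.01 dB

|(j6.8)² + 85.2(j6.8) + 3318| = |3271.8 + j579.36| = 3323
|T(j6.8)| = 3318 / 3323 = 0.9986
20 log₁₀(0.9986) = -0.012 dB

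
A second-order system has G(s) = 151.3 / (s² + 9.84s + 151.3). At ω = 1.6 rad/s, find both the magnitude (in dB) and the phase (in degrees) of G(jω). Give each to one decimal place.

|G| = 0.1 dB, ∠G = -6.0°

|(j1.6)² + 9.84(j1.6) + 151.3| = |148.74 + j15.744| = 149.6
|G(j1.6)| = 151.3 / 149.6 = 1.0116
20 log₁₀(1.0116) = 0.10 dB
∠[(j1.6)² + 9.84(j1.6) + 151.3] = ∠[148.74 + j15.744] = 6.04°
∠G(j1.6) = −6.04° = -6.04°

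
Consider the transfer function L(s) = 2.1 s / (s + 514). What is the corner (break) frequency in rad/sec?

The single real pole at s = −514 gives a corner at ω = 514 rad/sec.

514 rad/sec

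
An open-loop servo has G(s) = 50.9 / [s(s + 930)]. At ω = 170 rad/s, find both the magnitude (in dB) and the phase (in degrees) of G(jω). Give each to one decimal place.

|j170 + 930| = √(170² + 930²) = 945.4
|j170| = 170
|G(j170)| = 50.9 / (945.4 × 170) = 0.0003167
20 log₁₀(0.0003167) = -69.99 dB
∠(j170 + 930) = arctan(170/930) = 10.36°
∠(j170) = 90.00°
∠G(j170) = − (10.36° + 90.00°) = -100.36°

|G| = -70.0 dB, ∠G = -100.4 deg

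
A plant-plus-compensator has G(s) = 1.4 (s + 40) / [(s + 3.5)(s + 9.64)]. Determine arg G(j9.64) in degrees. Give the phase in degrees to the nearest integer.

-101°

∠(j9.64 + 40) = arctan(9.64/40) = 13.55°
∠(j9.64 + 3.5) = arctan(9.64/3.5) = 70.05°
∠(j9.64 + 9.64) = arctan(9.64/9.64) = 45.00°
∠G(j9.64) = 13.55° − (70.05° + 45.00°) = -101.50°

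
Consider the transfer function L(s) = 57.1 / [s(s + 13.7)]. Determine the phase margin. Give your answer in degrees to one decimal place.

73.7°

Gain crossover: |L(jω)| = 1 at ω ≈ 4 rad s⁻¹.
∠L(j4) = −90° − arctan(4/13.7) ≈ -106.28°
PM = 180° + (-106.28°) = 73.72°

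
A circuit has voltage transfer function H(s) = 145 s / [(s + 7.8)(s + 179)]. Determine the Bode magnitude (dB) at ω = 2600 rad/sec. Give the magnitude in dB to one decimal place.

-25.1 dB

|j2600| = 2600
|j2600 + 7.8| = √(2600² + 7.8²) = 2600
|j2600 + 179| = √(2600² + 179²) = 2606
|H(j2600)| = 145 × 2600 / (2600 × 2606) = 0.055637
20 log₁₀(0.055637) = -25.09 dB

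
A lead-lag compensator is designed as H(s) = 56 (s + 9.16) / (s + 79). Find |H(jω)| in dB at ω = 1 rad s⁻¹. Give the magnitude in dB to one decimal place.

|j1 + 9.16| = √(1² + 9.16²) = 9.214
|j1 + 79| = √(1² + 79²) = 79.01
|H(j1)| = 56 × 9.214 / 79.01 = 6.5312
20 log₁₀(6.5312) = 16.30 dB

16.3 dB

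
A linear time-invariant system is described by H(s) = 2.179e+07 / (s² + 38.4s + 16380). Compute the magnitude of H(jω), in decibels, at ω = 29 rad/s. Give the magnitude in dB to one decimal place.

|(j29)² + 38.4(j29) + 16380| = |15539 + j1113.6| = 1.558e+04
|H(j29)| = 2.179e+07 / 1.558e+04 = 1398.7
20 log₁₀(1398.7) = 62.91 dB

62.9 dB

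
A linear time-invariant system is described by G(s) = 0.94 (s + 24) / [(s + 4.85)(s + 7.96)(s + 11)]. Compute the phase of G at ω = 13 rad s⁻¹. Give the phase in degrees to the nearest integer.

∠(j13 + 24) = arctan(13/24) = 28.44°
∠(j13 + 4.85) = arctan(13/4.85) = 69.54°
∠(j13 + 7.96) = arctan(13/7.96) = 58.52°
∠(j13 + 11) = arctan(13/11) = 49.76°
∠G(j13) = 28.44° − (69.54° + 58.52° + 49.76°) = -149.38°

-149°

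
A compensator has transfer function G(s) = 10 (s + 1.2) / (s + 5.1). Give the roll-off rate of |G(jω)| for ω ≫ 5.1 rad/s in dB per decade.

With 1 zero and 1 pole, the high-frequency asymptotic slope is 20 × (1 − 1) = 0 dB/decade.

0 dB/decade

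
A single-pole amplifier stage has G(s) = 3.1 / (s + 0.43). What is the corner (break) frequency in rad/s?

The single real pole at s = −0.43 gives a corner at ω = 0.43 rad/s.

0.43 rad/s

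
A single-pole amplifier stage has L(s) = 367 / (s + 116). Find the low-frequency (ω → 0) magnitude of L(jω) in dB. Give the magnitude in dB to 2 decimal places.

10.00 dB

L(0) = 367 / 116 = 3.1638
20 log₁₀(3.1638) = 10.004 dB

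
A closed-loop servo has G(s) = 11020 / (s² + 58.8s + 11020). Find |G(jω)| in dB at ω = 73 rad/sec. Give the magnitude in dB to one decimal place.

3.8 dB

|(j73)² + 58.8(j73) + 11020| = |5691 + j4292.4| = 7128
|G(j73)| = 11020 / 7128 = 1.546
20 log₁₀(1.546) = 3.78 dB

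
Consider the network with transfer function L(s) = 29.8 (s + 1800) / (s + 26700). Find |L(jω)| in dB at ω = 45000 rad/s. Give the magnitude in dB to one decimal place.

|j45000 + 1800| = √(45000² + 1800²) = 4.504e+04
|j45000 + 26700| = √(45000² + 26700²) = 5.232e+04
|L(j45000)| = 29.8 × 4.504e+04 / 5.232e+04 = 25.649
20 log₁₀(25.649) = 28.18 dB

28.2 dB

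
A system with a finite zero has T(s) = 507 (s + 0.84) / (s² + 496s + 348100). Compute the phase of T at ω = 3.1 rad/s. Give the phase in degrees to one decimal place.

∠(j3.1 + 0.84) = arctan(3.1/0.84) = 74.84°
∠[(j3.1)² + 496(j3.1) + 348100] = ∠[3.4809e+05 + j1537.6] = 0.25°
∠T(j3.1) = 74.84° − 0.25° = 74.59°

74.6°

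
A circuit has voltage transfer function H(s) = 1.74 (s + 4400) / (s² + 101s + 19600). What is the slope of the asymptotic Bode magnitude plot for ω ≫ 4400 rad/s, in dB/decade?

-20 dB/decade

With 1 zero and 2 poles, the high-frequency asymptotic slope is 20 × (1 − 2) = -20 dB/decade.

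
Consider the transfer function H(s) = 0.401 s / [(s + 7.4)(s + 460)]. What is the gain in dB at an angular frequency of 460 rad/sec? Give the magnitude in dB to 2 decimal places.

-64.20 dB

|j460| = 460
|j460 + 7.4| = √(460² + 7.4²) = 460.1
|j460 + 460| = √(460² + 460²) = 650.5
|H(j460)| = 0.401 × 460 / (460.1 × 650.5) = 0.00061633
20 log₁₀(0.00061633) = -64.204 dB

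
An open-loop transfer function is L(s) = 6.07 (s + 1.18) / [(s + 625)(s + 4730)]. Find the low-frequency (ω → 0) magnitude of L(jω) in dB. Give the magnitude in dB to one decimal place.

L(0) = 6.07 × 1.18 / (625 × 4730) = 2.4229e-06
20 log₁₀(2.4229e-06) = -112.31 dB

-112.3 dB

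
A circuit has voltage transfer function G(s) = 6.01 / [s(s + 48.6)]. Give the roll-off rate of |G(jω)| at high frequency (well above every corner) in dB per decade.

With 0 zeros and 2 poles, the high-frequency asymptotic slope is 20 × (0 − 2) = -40 dB/decade.

-40 dB/decade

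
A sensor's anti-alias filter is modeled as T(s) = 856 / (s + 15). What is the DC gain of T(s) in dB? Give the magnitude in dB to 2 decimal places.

T(0) = 856 / 15 = 57.067
20 log₁₀(57.067) = 35.128 dB

35.13 dB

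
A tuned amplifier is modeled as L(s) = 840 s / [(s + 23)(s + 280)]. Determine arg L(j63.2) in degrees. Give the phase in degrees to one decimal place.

7.3°

∠(j63.2) = 90.00°
∠(j63.2 + 23) = arctan(63.2/23) = 70.00°
∠(j63.2 + 280) = arctan(63.2/280) = 12.72°
∠L(j63.2) = 90.00° − (70.00° + 12.72°) = 7.28°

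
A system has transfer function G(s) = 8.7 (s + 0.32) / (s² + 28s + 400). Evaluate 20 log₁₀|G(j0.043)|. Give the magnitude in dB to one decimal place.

|j0.043 + 0.32| = √(0.043² + 0.32²) = 0.3229
|(j0.043)² + 28(j0.043) + 400| = |400 + j1.204| = 400
|G(j0.043)| = 8.7 × 0.3229 / 400 = 0.0070226
20 log₁₀(0.0070226) = -43.07 dB

-43.1 dB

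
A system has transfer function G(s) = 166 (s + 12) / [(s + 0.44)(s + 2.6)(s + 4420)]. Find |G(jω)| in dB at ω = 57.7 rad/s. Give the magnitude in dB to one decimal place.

|j57.7 + 12| = √(57.7² + 12²) = 58.93
|j57.7 + 0.44| = √(57.7² + 0.44²) = 57.7
|j57.7 + 2.6| = √(57.7² + 2.6²) = 57.76
|j57.7 + 4420| = √(57.7² + 4420²) = 4420
|G(j57.7)| = 166 × 58.93 / (57.7 × 57.76 × 4420) = 0.00066407
20 log₁₀(0.00066407) = -63.56 dB

-63.6 dB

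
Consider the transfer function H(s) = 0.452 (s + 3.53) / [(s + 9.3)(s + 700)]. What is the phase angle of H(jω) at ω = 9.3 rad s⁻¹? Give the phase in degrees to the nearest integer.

∠(j9.3 + 3.53) = arctan(9.3/3.53) = 69.21°
∠(j9.3 + 9.3) = arctan(9.3/9.3) = 45.00°
∠(j9.3 + 700) = arctan(9.3/700) = 0.76°
∠H(j9.3) = 69.21° − (45.00° + 0.76°) = 23.45°

23°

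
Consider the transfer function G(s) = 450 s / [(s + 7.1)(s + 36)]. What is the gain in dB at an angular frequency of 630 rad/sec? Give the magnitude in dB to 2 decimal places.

|j630| = 630
|j630 + 7.1| = √(630² + 7.1²) = 630
|j630 + 36| = √(630² + 36²) = 631
|G(j630)| = 450 × 630 / (630 × 631) = 0.71308
20 log₁₀(0.71308) = -2.937 dB

-2.94 dB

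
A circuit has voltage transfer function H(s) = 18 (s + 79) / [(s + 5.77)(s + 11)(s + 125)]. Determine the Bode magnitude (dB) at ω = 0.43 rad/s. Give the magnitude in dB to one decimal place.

|j0.43 + 79| = √(0.43² + 79²) = 79
|j0.43 + 5.77| = √(0.43² + 5.77²) = 5.786
|j0.43 + 11| = √(0.43² + 11²) = 11.01
|j0.43 + 125| = √(0.43² + 125²) = 125
|H(j0.43)| = 18 × 79 / (5.786 × 11.01 × 125) = 0.1786
20 log₁₀(0.1786) = -14.96 dB

-15.0 dB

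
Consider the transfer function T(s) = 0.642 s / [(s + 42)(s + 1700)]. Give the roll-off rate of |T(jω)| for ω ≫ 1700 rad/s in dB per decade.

-20 dB/decade

With 1 zero and 2 poles, the high-frequency asymptotic slope is 20 × (1 − 2) = -20 dB/decade.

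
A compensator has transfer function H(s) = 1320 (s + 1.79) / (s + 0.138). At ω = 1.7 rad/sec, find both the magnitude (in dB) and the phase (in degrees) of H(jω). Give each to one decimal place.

|j1.7 + 1.79| = √(1.7² + 1.79²) = 2.469
|j1.7 + 0.138| = √(1.7² + 0.138²) = 1.706
|H(j1.7)| = 1320 × 2.469 / 1.706 = 1910.5
20 log₁₀(1910.5) = 65.62 dB
∠(j1.7 + 1.79) = arctan(1.7/1.79) = 43.52°
∠(j1.7 + 0.138) = arctan(1.7/0.138) = 85.36°
∠H(j1.7) = 43.52° − 85.36° = -41.84°

|H| = 65.6 dB, ∠H = -41.8 deg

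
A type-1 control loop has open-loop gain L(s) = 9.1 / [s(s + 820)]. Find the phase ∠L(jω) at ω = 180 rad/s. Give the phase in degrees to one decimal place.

-102.4°

∠(j180 + 820) = arctan(180/820) = 12.38°
∠(j180) = 90.00°
∠L(j180) = − (12.38° + 90.00°) = -102.38°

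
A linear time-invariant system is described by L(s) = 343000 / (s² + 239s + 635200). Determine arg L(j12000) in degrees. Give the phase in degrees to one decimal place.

∠[(j12000)² + 239(j12000) + 635200] = ∠[-1.4336e+08 + j2.868e+06] = 178.85°
∠L(j12000) = −178.85° = -178.85°

-178.9°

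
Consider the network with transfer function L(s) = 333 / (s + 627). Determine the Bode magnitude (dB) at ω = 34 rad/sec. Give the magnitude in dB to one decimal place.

|j34 + 627| = √(34² + 627²) = 627.9
|L(j34)| = 333 / 627.9 = 0.53032
20 log₁₀(0.53032) = -5.51 dB

-5.5 dB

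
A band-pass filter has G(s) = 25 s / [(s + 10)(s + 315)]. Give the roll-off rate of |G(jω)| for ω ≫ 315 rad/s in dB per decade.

-20 dB/decade

With 1 zero and 2 poles, the high-frequency asymptotic slope is 20 × (1 − 2) = -20 dB/decade.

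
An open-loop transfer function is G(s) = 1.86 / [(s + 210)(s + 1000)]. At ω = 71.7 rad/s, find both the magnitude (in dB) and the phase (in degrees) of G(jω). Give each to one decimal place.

|G| = -101.6 dB, ∠G = -23.0°

|j71.7 + 210| = √(71.7² + 210²) = 221.9
|j71.7 + 1000| = √(71.7² + 1000²) = 1003
|G(j71.7)| = 1.86 / (221.9 × 1003) = 8.3606e-06
20 log₁₀(8.3606e-06) = -101.56 dB
∠(j71.7 + 210) = arctan(71.7/210) = 18.85°
∠(j71.7 + 1000) = arctan(71.7/1000) = 4.10°
∠G(j71.7) = − (18.85° + 4.10°) = -22.95°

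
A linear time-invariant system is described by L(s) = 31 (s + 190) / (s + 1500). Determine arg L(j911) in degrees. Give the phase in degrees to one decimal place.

46.9°

∠(j911 + 190) = arctan(911/190) = 78.22°
∠(j911 + 1500) = arctan(911/1500) = 31.27°
∠L(j911) = 78.22° − 31.27° = 46.95°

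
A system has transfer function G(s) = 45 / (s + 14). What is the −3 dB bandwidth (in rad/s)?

14 rad/s

For a single-pole low-pass, the −3 dB point is at the pole: ω = 14 rad/s.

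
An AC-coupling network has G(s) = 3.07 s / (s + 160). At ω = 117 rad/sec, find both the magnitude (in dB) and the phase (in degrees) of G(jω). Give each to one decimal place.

|j117| = 117
|j117 + 160| = √(117² + 160²) = 198.2
|G(j117)| = 3.07 × 117 / 198.2 = 1.8121
20 log₁₀(1.8121) = 5.16 dB
∠(j117) = 90.00°
∠(j117 + 160) = arctan(117/160) = 36.18°
∠G(j117) = 90.00° − 36.18° = 53.82°

|G| = 5.2 dB, ∠G = 53.8°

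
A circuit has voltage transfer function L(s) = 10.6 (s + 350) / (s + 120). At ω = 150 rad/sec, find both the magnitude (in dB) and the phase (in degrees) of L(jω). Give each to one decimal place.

|L| = 26.4 dB, ∠L = -28.1°

|j150 + 350| = √(150² + 350²) = 380.8
|j150 + 120| = √(150² + 120²) = 192.1
|L(j150)| = 10.6 × 380.8 / 192.1 = 21.012
20 log₁₀(21.012) = 26.45 dB
∠(j150 + 350) = arctan(150/350) = 23.20°
∠(j150 + 120) = arctan(150/120) = 51.34°
∠L(j150) = 23.20° − 51.34° = -28.14°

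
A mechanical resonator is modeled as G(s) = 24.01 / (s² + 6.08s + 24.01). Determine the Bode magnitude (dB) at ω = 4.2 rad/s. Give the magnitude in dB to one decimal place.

|(j4.2)² + 6.08(j4.2) + 24.01| = |6.37 + j25.536| = 26.32
|G(j4.2)| = 24.01 / 26.32 = 0.91229
20 log₁₀(0.91229) = -0.80 dB

-0.8 dB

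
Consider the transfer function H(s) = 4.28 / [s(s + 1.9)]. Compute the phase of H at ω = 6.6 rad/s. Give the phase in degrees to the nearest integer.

∠(j6.6 + 1.9) = arctan(6.6/1.9) = 73.94°
∠(j6.6) = 90.00°
∠H(j6.6) = − (73.94° + 90.00°) = -163.94°

-164 deg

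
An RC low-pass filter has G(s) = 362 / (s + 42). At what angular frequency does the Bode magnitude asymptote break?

The single real pole at s = −42 gives a corner at ω = 42 rad s⁻¹.

42 rad s⁻¹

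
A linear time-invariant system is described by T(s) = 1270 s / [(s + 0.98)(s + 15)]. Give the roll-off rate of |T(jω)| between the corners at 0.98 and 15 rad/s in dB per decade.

In this band the factors already past their corner are: 1 differentiator zero, pole at 0.98; net slope = 0 dB/decade.

0 dB/decade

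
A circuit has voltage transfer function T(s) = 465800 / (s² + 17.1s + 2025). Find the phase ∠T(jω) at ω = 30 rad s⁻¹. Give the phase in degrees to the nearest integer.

∠[(j30)² + 17.1(j30) + 2025] = ∠[1125 + j513] = 24.51°
∠T(j30) = −24.51° = -24.51°

-25°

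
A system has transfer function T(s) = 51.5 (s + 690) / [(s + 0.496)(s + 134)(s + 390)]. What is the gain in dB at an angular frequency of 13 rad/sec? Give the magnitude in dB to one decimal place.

|j13 + 690| = √(13² + 690²) = 690.1
|j13 + 0.496| = √(13² + 0.496²) = 13.01
|j13 + 134| = √(13² + 134²) = 134.6
|j13 + 390| = √(13² + 390²) = 390.2
|T(j13)| = 51.5 × 690.1 / (13.01 × 134.6 × 390.2) = 0.052003
20 log₁₀(0.052003) = -25.68 dB

-25.7 dB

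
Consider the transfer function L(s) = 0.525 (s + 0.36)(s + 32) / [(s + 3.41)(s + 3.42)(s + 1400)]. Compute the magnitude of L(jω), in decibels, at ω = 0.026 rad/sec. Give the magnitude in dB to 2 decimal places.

|j0.026 + 0.36| = √(0.026² + 0.36²) = 0.3609
|j0.026 + 32| = √(0.026² + 32²) = 32
|j0.026 + 3.41| = √(0.026² + 3.41²) = 3.41
|j0.026 + 3.42| = √(0.026² + 3.42²) = 3.42
|j0.026 + 1400| = √(0.026² + 1400²) = 1400
|L(j0.026)| = 0.525 × 0.3609 × 32 / (3.41 × 3.42 × 1400) = 0.00037137
20 log₁₀(0.00037137) = -68.604 dB

-68.60 dB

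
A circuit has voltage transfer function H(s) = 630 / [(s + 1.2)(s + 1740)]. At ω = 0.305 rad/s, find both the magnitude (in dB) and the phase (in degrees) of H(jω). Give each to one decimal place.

|H| = -10.7 dB, ∠H = -14.3°

|j0.305 + 1.2| = √(0.305² + 1.2²) = 1.238
|j0.305 + 1740| = √(0.305² + 1740²) = 1740
|H(j0.305)| = 630 / (1.238 × 1740) = 0.29243
20 log₁₀(0.29243) = -10.68 dB
∠(j0.305 + 1.2) = arctan(0.305/1.2) = 14.26°
∠(j0.305 + 1740) = arctan(0.305/1740) = 0.01°
∠H(j0.305) = − (14.26° + 0.01°) = -14.27°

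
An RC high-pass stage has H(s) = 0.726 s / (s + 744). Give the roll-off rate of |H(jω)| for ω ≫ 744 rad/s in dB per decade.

With 1 zero and 1 pole, the high-frequency asymptotic slope is 20 × (1 − 1) = 0 dB/decade.

0 dB/decade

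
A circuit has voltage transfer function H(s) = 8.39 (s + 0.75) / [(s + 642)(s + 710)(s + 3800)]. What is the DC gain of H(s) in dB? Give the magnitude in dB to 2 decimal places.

-168.80 dB

H(0) = 8.39 × 0.75 / (642 × 710 × 3800) = 3.6328e-09
20 log₁₀(3.6328e-09) = -168.795 dB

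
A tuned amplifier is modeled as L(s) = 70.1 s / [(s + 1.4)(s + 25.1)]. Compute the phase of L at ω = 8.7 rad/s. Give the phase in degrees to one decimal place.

-10.0°

∠(j8.7) = 90.00°
∠(j8.7 + 1.4) = arctan(8.7/1.4) = 80.86°
∠(j8.7 + 25.1) = arctan(8.7/25.1) = 19.12°
∠L(j8.7) = 90.00° − (80.86° + 19.12°) = -9.98°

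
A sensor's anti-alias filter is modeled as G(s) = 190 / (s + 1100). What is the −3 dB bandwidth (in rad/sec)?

For a single-pole low-pass, the −3 dB point is at the pole: ω = 1100 rad/sec.

1100 rad/sec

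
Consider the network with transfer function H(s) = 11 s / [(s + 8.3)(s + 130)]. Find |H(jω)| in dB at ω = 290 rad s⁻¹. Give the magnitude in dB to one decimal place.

|j290| = 290
|j290 + 8.3| = √(290² + 8.3²) = 290.1
|j290 + 130| = √(290² + 130²) = 317.8
|H(j290)| = 11 × 290 / (290.1 × 317.8) = 0.034598
20 log₁₀(0.034598) = -29.22 dB

-29.2 dB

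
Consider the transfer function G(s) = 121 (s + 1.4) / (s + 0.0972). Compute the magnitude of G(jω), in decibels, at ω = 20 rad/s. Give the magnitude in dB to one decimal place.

41.7 dB

|j20 + 1.4| = √(20² + 1.4²) = 20.05
|j20 + 0.0972| = √(20² + 0.0972²) = 20
|G(j20)| = 121 × 20.05 / 20 = 121.29
20 log₁₀(121.29) = 41.68 dB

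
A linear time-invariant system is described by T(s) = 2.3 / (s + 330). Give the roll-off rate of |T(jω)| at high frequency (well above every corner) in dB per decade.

-20 dB/decade

With 0 zeros and 1 pole, the high-frequency asymptotic slope is 20 × (0 − 1) = -20 dB/decade.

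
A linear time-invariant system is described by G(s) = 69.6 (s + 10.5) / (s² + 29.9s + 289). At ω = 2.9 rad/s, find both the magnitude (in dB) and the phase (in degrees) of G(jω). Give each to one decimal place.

|j2.9 + 10.5| = √(2.9² + 10.5²) = 10.89
|(j2.9)² + 29.9(j2.9) + 289| = |280.59 + j86.71| = 293.7
|G(j2.9)| = 69.6 × 10.89 / 293.7 = 2.5816
20 log₁₀(2.5816) = 8.24 dB
∠(j2.9 + 10.5) = arctan(2.9/10.5) = 15.44°
∠[(j2.9)² + 29.9(j2.9) + 289] = ∠[280.59 + j86.71] = 17.17°
∠G(j2.9) = 15.44° − 17.17° = -1.73°

|G| = 8.2 dB, ∠G = -1.7°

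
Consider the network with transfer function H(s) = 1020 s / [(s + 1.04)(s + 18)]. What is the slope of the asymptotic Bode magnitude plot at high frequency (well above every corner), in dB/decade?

-20 dB/decade

With 1 zero and 2 poles, the high-frequency asymptotic slope is 20 × (1 − 2) = -20 dB/decade.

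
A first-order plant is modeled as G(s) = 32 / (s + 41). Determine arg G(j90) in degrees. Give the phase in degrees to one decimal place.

-65.5 deg

∠(j90 + 41) = arctan(90/41) = 65.51°
∠G(j90) = −65.51° = -65.51°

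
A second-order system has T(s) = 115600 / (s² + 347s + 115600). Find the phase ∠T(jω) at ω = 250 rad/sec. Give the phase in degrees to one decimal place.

-58.5 deg

∠[(j250)² + 347(j250) + 115600] = ∠[53100 + j86750] = 58.53°
∠T(j250) = −58.53° = -58.53°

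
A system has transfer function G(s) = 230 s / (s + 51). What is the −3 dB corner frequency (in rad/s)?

51 rad/s

For a single-pole high-pass, the −3 dB point is at the pole: ω = 51 rad/s.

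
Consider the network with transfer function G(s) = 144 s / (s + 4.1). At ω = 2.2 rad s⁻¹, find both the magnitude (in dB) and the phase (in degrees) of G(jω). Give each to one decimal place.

|j2.2| = 2.2
|j2.2 + 4.1| = √(2.2² + 4.1²) = 4.653
|G(j2.2)| = 144 × 2.2 / 4.653 = 68.086
20 log₁₀(68.086) = 36.66 dB
∠(j2.2) = 90.00°
∠(j2.2 + 4.1) = arctan(2.2/4.1) = 28.22°
∠G(j2.2) = 90.00° − 28.22° = 61.78°

|G| = 36.7 dB, ∠G = 61.8 deg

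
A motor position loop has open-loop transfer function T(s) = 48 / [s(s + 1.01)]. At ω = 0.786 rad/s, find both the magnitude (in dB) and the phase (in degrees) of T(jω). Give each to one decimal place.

|j0.786 + 1.01| = √(0.786² + 1.01²) = 1.28
|j0.786| = 0.786
|T(j0.786)| = 48 / (1.28 × 0.786) = 47.717
20 log₁₀(47.717) = 33.57 dB
∠(j0.786 + 1.01) = arctan(0.786/1.01) = 37.89°
∠(j0.786) = 90.00°
∠T(j0.786) = − (37.89° + 90.00°) = -127.89°

|T| = 33.6 dB, ∠T = -127.9°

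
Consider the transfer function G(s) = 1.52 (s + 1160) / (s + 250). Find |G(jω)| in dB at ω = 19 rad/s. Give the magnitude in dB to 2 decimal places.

|j19 + 1160| = √(19² + 1160²) = 1160
|j19 + 250| = √(19² + 250²) = 250.7
|G(j19)| = 1.52 × 1160 / 250.7 = 7.0335
20 log₁₀(7.0335) = 16.943 dB

16.94 dB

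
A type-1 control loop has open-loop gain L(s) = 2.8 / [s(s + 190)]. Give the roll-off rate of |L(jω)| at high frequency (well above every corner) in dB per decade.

With 0 zeros and 2 poles, the high-frequency asymptotic slope is 20 × (0 − 2) = -40 dB/decade.

-40 dB/decade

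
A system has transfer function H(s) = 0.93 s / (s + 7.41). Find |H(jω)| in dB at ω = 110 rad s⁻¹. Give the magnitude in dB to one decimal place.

|j110| = 110
|j110 + 7.41| = √(110² + 7.41²) = 110.2
|H(j110)| = 0.93 × 110 / 110.2 = 0.9279
20 log₁₀(0.9279) = -0.65 dB

-0.7 dB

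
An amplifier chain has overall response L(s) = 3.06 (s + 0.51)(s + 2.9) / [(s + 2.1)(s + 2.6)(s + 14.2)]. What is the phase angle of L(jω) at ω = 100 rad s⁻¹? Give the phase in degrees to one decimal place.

∠(j100 + 0.51) = arctan(100/0.51) = 89.71°
∠(j100 + 2.9) = arctan(100/2.9) = 88.34°
∠(j100 + 2.1) = arctan(100/2.1) = 88.80°
∠(j100 + 2.6) = arctan(100/2.6) = 88.51°
∠(j100 + 14.2) = arctan(100/14.2) = 81.92°
∠L(j100) = 89.71° + 88.34° − (88.80° + 88.51° + 81.92°) = -81.18°

-81.2°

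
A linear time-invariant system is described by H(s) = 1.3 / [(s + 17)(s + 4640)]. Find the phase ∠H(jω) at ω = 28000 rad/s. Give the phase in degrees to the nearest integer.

∠(j28000 + 17) = arctan(28000/17) = 89.97°
∠(j28000 + 4640) = arctan(28000/4640) = 80.59°
∠H(j28000) = − (89.97° + 80.59°) = -170.56°

-171°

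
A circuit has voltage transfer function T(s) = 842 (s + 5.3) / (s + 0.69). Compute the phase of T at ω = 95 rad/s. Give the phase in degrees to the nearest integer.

∠(j95 + 5.3) = arctan(95/5.3) = 86.81°
∠(j95 + 0.69) = arctan(95/0.69) = 89.58°
∠T(j95) = 86.81° − 89.58° = -2.78°

-3°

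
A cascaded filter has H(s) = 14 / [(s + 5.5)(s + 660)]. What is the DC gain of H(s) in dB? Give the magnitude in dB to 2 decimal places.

H(0) = 14 / (5.5 × 660) = 0.0038567
20 log₁₀(0.0038567) = -48.276 dB

-48.28 dB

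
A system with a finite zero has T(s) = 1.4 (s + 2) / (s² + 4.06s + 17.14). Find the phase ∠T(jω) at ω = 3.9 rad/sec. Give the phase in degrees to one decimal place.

-20.2°

∠(j3.9 + 2) = arctan(3.9/2) = 62.85°
∠[(j3.9)² + 4.06(j3.9) + 17.14] = ∠[1.93 + j15.834] = 83.05°
∠T(j3.9) = 62.85° − 83.05° = -20.20°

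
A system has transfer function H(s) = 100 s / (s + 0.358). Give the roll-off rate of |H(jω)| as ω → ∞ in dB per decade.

0 dB/decade

With 1 zero and 1 pole, the high-frequency asymptotic slope is 20 × (1 − 1) = 0 dB/decade.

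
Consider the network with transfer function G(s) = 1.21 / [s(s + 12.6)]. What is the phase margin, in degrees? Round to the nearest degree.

90 deg

Gain crossover: |G(jω)| = 1 at ω ≈ 0.096 rad/s.
∠G(j0.096) = −90° − arctan(0.096/12.6) ≈ -90.44°
PM = 180° + (-90.44°) = 89.56°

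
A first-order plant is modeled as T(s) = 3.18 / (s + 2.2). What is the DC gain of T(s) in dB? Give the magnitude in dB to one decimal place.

3.2 dB

T(0) = 3.18 / 2.2 = 1.4455
20 log₁₀(1.4455) = 3.20 dB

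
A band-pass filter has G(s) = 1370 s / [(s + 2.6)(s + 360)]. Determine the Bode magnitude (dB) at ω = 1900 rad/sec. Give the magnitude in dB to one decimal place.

-3.0 dB

|j1900| = 1900
|j1900 + 2.6| = √(1900² + 2.6²) = 1900
|j1900 + 360| = √(1900² + 360²) = 1934
|G(j1900)| = 1370 × 1900 / (1900 × 1934) = 0.70845
20 log₁₀(0.70845) = -2.99 dB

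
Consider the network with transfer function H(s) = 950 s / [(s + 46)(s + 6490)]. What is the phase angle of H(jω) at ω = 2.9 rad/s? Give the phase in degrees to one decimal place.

86.4°

∠(j2.9) = 90.00°
∠(j2.9 + 46) = arctan(2.9/46) = 3.61°
∠(j2.9 + 6490) = arctan(2.9/6490) = 0.03°
∠H(j2.9) = 90.00° − (3.61° + 0.03°) = 86.37°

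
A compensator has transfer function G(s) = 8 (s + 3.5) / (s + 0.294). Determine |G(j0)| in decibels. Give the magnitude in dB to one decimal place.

G(0) = 8 × 3.5 / 0.294 = 95.238
20 log₁₀(95.238) = 39.58 dB

39.6 dB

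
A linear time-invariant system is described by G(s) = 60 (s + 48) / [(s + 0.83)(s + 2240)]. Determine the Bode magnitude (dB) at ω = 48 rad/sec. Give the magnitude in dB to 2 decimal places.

-28.43 dB

|j48 + 48| = √(48² + 48²) = 67.88
|j48 + 0.83| = √(48² + 0.83²) = 48.01
|j48 + 2240| = √(48² + 2240²) = 2241
|G(j48)| = 60 × 67.88 / (48.01 × 2241) = 0.037866
20 log₁₀(0.037866) = -28.435 dB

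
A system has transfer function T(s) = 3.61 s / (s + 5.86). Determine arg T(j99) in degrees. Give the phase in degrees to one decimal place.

∠(j99) = 90.00°
∠(j99 + 5.86) = arctan(99/5.86) = 86.61°
∠T(j99) = 90.00° − 86.61° = 3.39°

3.4°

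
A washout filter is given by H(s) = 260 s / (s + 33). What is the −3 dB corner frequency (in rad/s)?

33 rad/s

For a single-pole high-pass, the −3 dB point is at the pole: ω = 33 rad/s.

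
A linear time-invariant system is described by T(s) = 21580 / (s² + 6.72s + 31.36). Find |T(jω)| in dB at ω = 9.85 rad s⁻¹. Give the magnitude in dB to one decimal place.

|(j9.85)² + 6.72(j9.85) + 31.36| = |-65.662 + j66.192| = 93.24
|T(j9.85)| = 21580 / 93.24 = 231.46
20 log₁₀(231.46) = 47.29 dB

47.3 dB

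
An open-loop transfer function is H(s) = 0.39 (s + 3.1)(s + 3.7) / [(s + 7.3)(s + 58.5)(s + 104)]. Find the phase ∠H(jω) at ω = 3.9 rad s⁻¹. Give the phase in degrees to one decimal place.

∠(j3.9 + 3.1) = arctan(3.9/3.1) = 51.52°
∠(j3.9 + 3.7) = arctan(3.9/3.7) = 46.51°
∠(j3.9 + 7.3) = arctan(3.9/7.3) = 28.11°
∠(j3.9 + 58.5) = arctan(3.9/58.5) = 3.81°
∠(j3.9 + 104) = arctan(3.9/104) = 2.15°
∠H(j3.9) = 51.52° + 46.51° − (28.11° + 3.81° + 2.15°) = 63.95°

64.0°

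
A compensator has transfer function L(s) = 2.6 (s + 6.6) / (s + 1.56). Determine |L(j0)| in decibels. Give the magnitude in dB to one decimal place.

20.8 dB

L(0) = 2.6 × 6.6 / 1.56 = 11
20 log₁₀(11) = 20.83 dB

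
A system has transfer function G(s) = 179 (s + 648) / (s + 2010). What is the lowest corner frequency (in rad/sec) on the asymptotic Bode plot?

648 rad/sec

Break frequencies occur at each pole and zero magnitude: 648 rad/sec, 2010 rad/sec.
The lowest is 648 rad/sec.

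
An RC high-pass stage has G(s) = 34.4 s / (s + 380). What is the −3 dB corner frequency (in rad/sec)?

380 rad/sec

For a single-pole high-pass, the −3 dB point is at the pole: ω = 380 rad/sec.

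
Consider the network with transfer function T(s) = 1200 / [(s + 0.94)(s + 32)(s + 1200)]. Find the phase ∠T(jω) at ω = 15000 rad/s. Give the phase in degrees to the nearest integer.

-265°

∠(j15000 + 0.94) = arctan(15000/0.94) = 90.00°
∠(j15000 + 32) = arctan(15000/32) = 89.88°
∠(j15000 + 1200) = arctan(15000/1200) = 85.43°
∠T(j15000) = − (90.00° + 89.88° + 85.43°) = -265.30°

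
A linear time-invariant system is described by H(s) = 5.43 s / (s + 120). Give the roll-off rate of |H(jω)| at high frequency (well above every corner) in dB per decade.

0 dB/decade

With 1 zero and 1 pole, the high-frequency asymptotic slope is 20 × (1 − 1) = 0 dB/decade.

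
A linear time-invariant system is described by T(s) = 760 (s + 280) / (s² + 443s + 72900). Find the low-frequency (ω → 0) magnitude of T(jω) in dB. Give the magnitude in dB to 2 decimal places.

9.30 dB

T(0) = 760 × 280 / 72900 = 2.9191
20 log₁₀(2.9191) = 9.305 dB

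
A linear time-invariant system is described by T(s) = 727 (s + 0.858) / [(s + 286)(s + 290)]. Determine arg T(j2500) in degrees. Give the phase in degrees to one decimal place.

-76.9°

∠(j2500 + 0.858) = arctan(2500/0.858) = 89.98°
∠(j2500 + 286) = arctan(2500/286) = 83.47°
∠(j2500 + 290) = arctan(2500/290) = 83.38°
∠T(j2500) = 89.98° − (83.47° + 83.38°) = -76.88°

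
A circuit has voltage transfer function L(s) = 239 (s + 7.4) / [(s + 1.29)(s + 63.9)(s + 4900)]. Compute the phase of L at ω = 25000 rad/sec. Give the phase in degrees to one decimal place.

∠(j25000 + 7.4) = arctan(25000/7.4) = 89.98°
∠(j25000 + 1.29) = arctan(25000/1.29) = 90.00°
∠(j25000 + 63.9) = arctan(25000/63.9) = 89.85°
∠(j25000 + 4900) = arctan(25000/4900) = 78.91°
∠L(j25000) = 89.98° − (90.00° + 89.85° + 78.91°) = -168.78°

-168.8°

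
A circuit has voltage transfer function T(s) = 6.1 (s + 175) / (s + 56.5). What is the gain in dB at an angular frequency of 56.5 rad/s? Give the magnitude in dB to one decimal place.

22.9 dB

|j56.5 + 175| = √(56.5² + 175²) = 183.9
|j56.5 + 56.5| = √(56.5² + 56.5²) = 79.9
|T(j56.5)| = 6.1 × 183.9 / 79.9 = 14.039
20 log₁₀(14.039) = 22.95 dB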